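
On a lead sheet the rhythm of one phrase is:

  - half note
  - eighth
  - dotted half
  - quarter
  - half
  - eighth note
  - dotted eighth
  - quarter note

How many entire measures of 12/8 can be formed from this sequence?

One bar of 12/8 = 24 sixteenth notes.
Express everything in sixteenth notes: half note = 8; eighth = 2; dotted half = 12; quarter = 4; half = 8; eighth note = 2; dotted eighth = 3; quarter note = 4.
Sum: 8 + 2 + 12 + 4 + 8 + 2 + 3 + 4 = 43.
43 ÷ 24 = 1 complete bar with 19 left over.

1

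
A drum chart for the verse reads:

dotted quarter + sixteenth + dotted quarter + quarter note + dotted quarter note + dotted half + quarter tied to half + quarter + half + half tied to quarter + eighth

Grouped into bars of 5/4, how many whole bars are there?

3

One bar of 5/4 = 20 sixteenth notes.
In sixteenth notes: dotted quarter = 6; sixteenth = 1; dotted quarter = 6; quarter note = 4; dotted quarter note = 6; dotted half = 12; quarter tied to half (quarter + half) = 12; quarter = 4; half = 8; half tied to quarter (half + quarter) = 12; eighth = 2.
Sum: 6 + 1 + 6 + 4 + 6 + 12 + 12 + 4 + 8 + 12 + 2 = 73.
73 ÷ 20 = 3 complete bars with 13 left over.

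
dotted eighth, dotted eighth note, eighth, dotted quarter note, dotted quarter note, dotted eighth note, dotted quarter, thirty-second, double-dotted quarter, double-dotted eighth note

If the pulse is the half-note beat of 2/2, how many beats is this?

5

One half-note beat = 16 thirty-second notes.
Express everything in thirty-second notes: dotted eighth = 6; dotted eighth note = 6; eighth = 4; dotted quarter note = 12; dotted quarter note = 12; dotted eighth note = 6; dotted quarter = 12; thirty-second = 1; double-dotted quarter = 14; double-dotted eighth note = 7.
Sum: 6 + 6 + 4 + 12 + 12 + 6 + 12 + 1 + 14 + 7 = 80.
80 ÷ 16 = 5 beats.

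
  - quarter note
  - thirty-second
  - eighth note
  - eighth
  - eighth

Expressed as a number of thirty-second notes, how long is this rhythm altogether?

Express everything in thirty-second notes: quarter note = 8; thirty-second = 1; eighth note = 4; eighth = 4; eighth = 4.
Adding: 8 + 1 + 4 + 4 + 4 = 21 thirty-second notes.

21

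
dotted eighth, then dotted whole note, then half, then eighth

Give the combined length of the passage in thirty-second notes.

In thirty-second notes: dotted eighth = 6; dotted whole note = 48; half = 16; eighth = 4.
Total: 6 + 48 + 16 + 4 = 74 thirty-second notes.

74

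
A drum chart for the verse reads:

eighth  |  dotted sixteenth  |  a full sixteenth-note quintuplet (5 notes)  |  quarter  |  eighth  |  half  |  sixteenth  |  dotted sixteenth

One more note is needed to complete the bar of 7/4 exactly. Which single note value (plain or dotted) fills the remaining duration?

quarter note

The bar of 7/4 = 56 thirty-second notes.
Express everything in thirty-second notes: eighth = 4; dotted sixteenth = 3; a full sixteenth-note quintuplet (5 notes) (five quintuplet sixteenths span one quarter) = 8; quarter = 8; eighth = 4; half = 16; sixteenth = 2; dotted sixteenth = 3.
Adding: 4 + 3 + 8 + 8 + 4 + 16 + 2 + 3 = 48.
Remaining: 56 − 48 = 8 thirty-second notes, which is a quarter note.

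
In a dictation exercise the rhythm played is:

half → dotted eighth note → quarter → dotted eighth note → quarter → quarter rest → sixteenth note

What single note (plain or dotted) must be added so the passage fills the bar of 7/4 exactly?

The bar of 7/4 = 28 sixteenth notes.
Working in sixteenth notes: half = 8; dotted eighth note = 3; quarter = 4; dotted eighth note = 3; quarter = 4; quarter rest = 4; sixteenth note = 1.
Altogether 8 + 3 + 4 + 3 + 4 + 4 + 1 = 27.
Remaining: 28 − 27 = 1 sixteenth note, which is a sixteenth note.

sixteenth note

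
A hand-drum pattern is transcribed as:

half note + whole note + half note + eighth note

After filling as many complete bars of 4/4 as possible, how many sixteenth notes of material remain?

One bar of 4/4 = 8 eighth notes.
Convert each value to eighth notes: half note = 4; whole note = 8; half note = 4; eighth note = 1.
Altogether 4 + 8 + 4 + 1 = 17.
17 ÷ 8 = 2 complete bars with 1 eighth note remaining = 2 sixteenth notes.

2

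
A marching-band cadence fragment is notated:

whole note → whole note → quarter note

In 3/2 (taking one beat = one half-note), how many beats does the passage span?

One half-note beat = 2 quarter notes.
Working in quarter notes: whole note = 4; whole note = 4; quarter note = 1.
Altogether 4 + 4 + 1 = 9.
9 ÷ 2 = 4.5 beats.

4.5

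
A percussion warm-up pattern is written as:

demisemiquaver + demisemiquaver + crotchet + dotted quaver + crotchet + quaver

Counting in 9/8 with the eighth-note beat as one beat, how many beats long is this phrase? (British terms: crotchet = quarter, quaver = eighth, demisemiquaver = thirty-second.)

7

One eighth-note beat = 4 thirty-second notes.
Express everything in thirty-second notes: demisemiquaver = 1; demisemiquaver = 1; crotchet = 8; dotted quaver = 6; crotchet = 8; quaver = 4.
Sum: 1 + 1 + 8 + 6 + 8 + 4 = 28.
28 ÷ 4 = 7 beats.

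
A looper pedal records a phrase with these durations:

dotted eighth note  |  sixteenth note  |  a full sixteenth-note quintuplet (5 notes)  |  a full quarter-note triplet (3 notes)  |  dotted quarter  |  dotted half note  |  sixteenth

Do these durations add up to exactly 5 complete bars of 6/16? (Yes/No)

No

One bar of 6/16 = 6 sixteenth notes, so 5 bars = 30.
Convert each value to sixteenth notes: dotted eighth note = 3; sixteenth note = 1; a full sixteenth-note quintuplet (5 notes) (five quintuplet sixteenths span one quarter) = 4; a full quarter-note triplet (3 notes) (three triplet quarters span one half) = 8; dotted quarter = 6; dotted half note = 12; sixteenth = 1.
Total: 3 + 1 + 4 + 8 + 6 + 12 + 1 = 35.
35 exceeds 30, so the answer is No.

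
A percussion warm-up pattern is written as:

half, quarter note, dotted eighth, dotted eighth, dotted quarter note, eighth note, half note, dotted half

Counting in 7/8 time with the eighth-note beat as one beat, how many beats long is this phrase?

23

One eighth-note beat = 2 sixteenth notes.
Working in sixteenth notes: half = 8; quarter note = 4; dotted eighth = 3; dotted eighth = 3; dotted quarter note = 6; eighth note = 2; half note = 8; dotted half = 12.
Adding: 8 + 4 + 3 + 3 + 6 + 2 + 8 + 12 = 46.
46 ÷ 2 = 23 beats.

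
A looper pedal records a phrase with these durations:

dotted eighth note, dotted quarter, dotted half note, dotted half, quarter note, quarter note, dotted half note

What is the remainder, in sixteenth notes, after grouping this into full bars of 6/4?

5

One bar of 6/4 = 24 sixteenth notes.
Express everything in sixteenth notes: dotted eighth note = 3; dotted quarter = 6; dotted half note = 12; dotted half = 12; quarter note = 4; quarter note = 4; dotted half note = 12.
Total: 3 + 6 + 12 + 12 + 4 + 4 + 12 = 53.
53 ÷ 24 = 2 complete bars with 5 sixteenth notes remaining.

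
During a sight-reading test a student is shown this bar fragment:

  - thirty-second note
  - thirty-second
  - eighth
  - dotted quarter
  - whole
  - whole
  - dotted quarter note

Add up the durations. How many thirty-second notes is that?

94

In thirty-second notes: thirty-second note = 1; thirty-second = 1; eighth = 4; dotted quarter = 12; whole = 32; whole = 32; dotted quarter note = 12.
Altogether 1 + 1 + 4 + 12 + 32 + 32 + 12 = 94 thirty-second notes.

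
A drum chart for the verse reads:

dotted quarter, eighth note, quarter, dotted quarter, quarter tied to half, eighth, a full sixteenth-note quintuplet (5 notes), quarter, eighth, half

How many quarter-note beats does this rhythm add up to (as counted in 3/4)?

12.5

One quarter-note beat = 2 eighth notes.
Each duration in eighth notes: dotted quarter = 3; eighth note = 1; quarter = 2; dotted quarter = 3; quarter tied to half (quarter + half) = 6; eighth = 1; a full sixteenth-note quintuplet (5 notes) (five quintuplet sixteenths span one quarter) = 2; quarter = 2; eighth = 1; half = 4.
Total: 3 + 1 + 2 + 3 + 6 + 1 + 2 + 2 + 1 + 4 = 25.
25 ÷ 2 = 12.5 beats.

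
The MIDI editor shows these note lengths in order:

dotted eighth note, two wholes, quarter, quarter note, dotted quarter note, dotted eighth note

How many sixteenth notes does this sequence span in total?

Convert each value to sixteenth notes: dotted eighth note = 3; whole = 16; whole = 16; quarter = 4; quarter note = 4; dotted quarter note = 6; dotted eighth note = 3.
Sum: 3 + 16 + 16 + 4 + 4 + 6 + 3 = 52 sixteenth notes.

52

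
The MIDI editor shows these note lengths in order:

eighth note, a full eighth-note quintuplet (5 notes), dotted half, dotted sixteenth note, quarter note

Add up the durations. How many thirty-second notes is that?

Convert each value to thirty-second notes: eighth note = 4; a full eighth-note quintuplet (5 notes) (five quintuplet eighths span one half) = 16; dotted half = 24; dotted sixteenth note = 3; quarter note = 8.
Adding: 4 + 16 + 24 + 3 + 8 = 55 thirty-second notes.

55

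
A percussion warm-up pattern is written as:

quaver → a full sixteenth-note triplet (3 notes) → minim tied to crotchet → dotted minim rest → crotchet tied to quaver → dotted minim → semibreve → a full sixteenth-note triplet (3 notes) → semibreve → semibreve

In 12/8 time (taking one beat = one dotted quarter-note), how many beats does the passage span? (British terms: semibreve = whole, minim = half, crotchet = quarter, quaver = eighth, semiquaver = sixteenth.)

One dotted quarter-note beat = 3 eighth notes.
Convert each value to eighth notes: quaver = 1; a full sixteenth-note triplet (3 notes) (three triplet sixteenths span one eighth) = 1; minim tied to crotchet (minim + crotchet) = 6; dotted minim rest = 6; crotchet tied to quaver (crotchet + quaver) = 3; dotted minim = 6; semibreve = 8; a full sixteenth-note triplet (3 notes) (three triplet sixteenths span one eighth) = 1; semibreve = 8; semibreve = 8.
Altogether 1 + 1 + 6 + 6 + 3 + 6 + 8 + 1 + 8 + 8 = 48.
48 ÷ 3 = 16 beats.

16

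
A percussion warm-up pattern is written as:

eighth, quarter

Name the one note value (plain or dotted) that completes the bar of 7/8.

The bar of 7/8 = 7 eighth notes.
Working in eighth notes: eighth = 1; quarter = 2.
Total: 1 + 2 = 3.
Remaining: 7 − 3 = 4 eighth notes, which is a half note.

half note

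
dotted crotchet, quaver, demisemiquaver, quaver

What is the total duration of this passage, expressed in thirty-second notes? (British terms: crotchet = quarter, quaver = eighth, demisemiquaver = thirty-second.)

Convert each value to thirty-second notes: dotted crotchet = 12; quaver = 4; demisemiquaver = 1; quaver = 4.
Adding: 12 + 4 + 1 + 4 = 21 thirty-second notes.

21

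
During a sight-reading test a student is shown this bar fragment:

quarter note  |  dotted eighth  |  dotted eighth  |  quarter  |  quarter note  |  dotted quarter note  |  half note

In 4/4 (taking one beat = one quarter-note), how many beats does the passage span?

One quarter-note beat = 4 sixteenth notes.
Each duration in sixteenth notes: quarter note = 4; dotted eighth = 3; dotted eighth = 3; quarter = 4; quarter note = 4; dotted quarter note = 6; half note = 8.
Altogether 4 + 3 + 3 + 4 + 4 + 6 + 8 = 32.
32 ÷ 4 = 8 beats.

8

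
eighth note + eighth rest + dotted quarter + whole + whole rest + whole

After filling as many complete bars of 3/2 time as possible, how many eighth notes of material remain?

5

One bar of 3/2 = 12 eighth notes.
Working in eighth notes: eighth note = 1; eighth rest = 1; dotted quarter = 3; whole = 8; whole rest = 8; whole = 8.
Altogether 1 + 1 + 3 + 8 + 8 + 8 = 29.
29 ÷ 12 = 2 complete bars with 5 eighth notes remaining.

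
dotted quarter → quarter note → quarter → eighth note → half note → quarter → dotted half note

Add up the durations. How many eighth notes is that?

Express everything in eighth notes: dotted quarter = 3; quarter note = 2; quarter = 2; eighth note = 1; half note = 4; quarter = 2; dotted half note = 6.
Altogether 3 + 2 + 2 + 1 + 4 + 2 + 6 = 20 eighth notes.

20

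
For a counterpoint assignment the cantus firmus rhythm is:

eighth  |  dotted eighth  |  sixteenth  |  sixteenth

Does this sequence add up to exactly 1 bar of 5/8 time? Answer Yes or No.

One bar of 5/8 = 10 sixteenth notes.
Working in sixteenth notes: eighth = 2; dotted eighth = 3; sixteenth = 1; sixteenth = 1.
Total: 2 + 3 + 1 + 1 = 7.
7 falls short of 10, so the answer is No.

No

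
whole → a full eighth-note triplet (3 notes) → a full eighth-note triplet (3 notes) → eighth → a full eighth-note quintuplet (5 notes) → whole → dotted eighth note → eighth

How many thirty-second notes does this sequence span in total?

Working in thirty-second notes: whole = 32; a full eighth-note triplet (3 notes) (three triplet eighths span one quarter) = 8; a full eighth-note triplet (3 notes) (three triplet eighths span one quarter) = 8; eighth = 4; a full eighth-note quintuplet (5 notes) (five quintuplet eighths span one half) = 16; whole = 32; dotted eighth note = 6; eighth = 4.
Sum: 32 + 8 + 8 + 4 + 16 + 32 + 6 + 4 = 110 thirty-second notes.

110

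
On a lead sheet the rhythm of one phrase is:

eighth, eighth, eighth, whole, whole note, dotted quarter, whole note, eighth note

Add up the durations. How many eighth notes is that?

Working in eighth notes: eighth = 1; eighth = 1; eighth = 1; whole = 8; whole note = 8; dotted quarter = 3; whole note = 8; eighth note = 1.
Sum: 1 + 1 + 1 + 8 + 8 + 3 + 8 + 1 = 31 eighth notes.

31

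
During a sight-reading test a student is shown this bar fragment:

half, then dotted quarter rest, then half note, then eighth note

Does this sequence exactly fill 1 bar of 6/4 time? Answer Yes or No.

Yes

One bar of 6/4 = 12 eighth notes.
Working in eighth notes: half = 4; dotted quarter rest = 3; half note = 4; eighth note = 1.
Altogether 4 + 3 + 4 + 1 = 12.
12 equals 12, so the answer is Yes.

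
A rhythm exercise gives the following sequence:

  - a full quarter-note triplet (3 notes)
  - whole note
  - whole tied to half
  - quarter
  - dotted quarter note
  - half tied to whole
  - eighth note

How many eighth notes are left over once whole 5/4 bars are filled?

2

One bar of 5/4 = 10 eighth notes.
Convert each value to eighth notes: a full quarter-note triplet (3 notes) (three triplet quarters span one half) = 4; whole note = 8; whole tied to half (whole + half) = 12; quarter = 2; dotted quarter note = 3; half tied to whole (half + whole) = 12; eighth note = 1.
Adding: 4 + 8 + 12 + 2 + 3 + 12 + 1 = 42.
42 ÷ 10 = 4 complete bars with 2 eighth notes remaining.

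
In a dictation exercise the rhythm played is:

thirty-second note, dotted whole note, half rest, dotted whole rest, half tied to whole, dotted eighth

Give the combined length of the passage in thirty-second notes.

Express everything in thirty-second notes: thirty-second note = 1; dotted whole note = 48; half rest = 16; dotted whole rest = 48; half tied to whole (half + whole) = 48; dotted eighth = 6.
Total: 1 + 48 + 16 + 48 + 48 + 6 = 167 thirty-second notes.

167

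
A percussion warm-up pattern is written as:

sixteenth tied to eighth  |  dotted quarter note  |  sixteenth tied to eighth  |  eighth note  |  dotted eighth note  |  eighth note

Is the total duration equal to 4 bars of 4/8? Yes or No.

No

One bar of 4/8 = 8 sixteenth notes, so 4 bars = 32.
Convert each value to sixteenth notes: sixteenth tied to eighth (sixteenth + eighth) = 3; dotted quarter note = 6; sixteenth tied to eighth (sixteenth + eighth) = 3; eighth note = 2; dotted eighth note = 3; eighth note = 2.
Total: 3 + 6 + 3 + 2 + 3 + 2 = 19.
19 falls short of 32, so the answer is No.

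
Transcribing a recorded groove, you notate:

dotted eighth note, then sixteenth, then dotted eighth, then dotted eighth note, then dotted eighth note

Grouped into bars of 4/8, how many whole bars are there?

One bar of 4/8 = 8 sixteenth notes.
Convert each value to sixteenth notes: dotted eighth note = 3; sixteenth = 1; dotted eighth = 3; dotted eighth note = 3; dotted eighth note = 3.
Adding: 3 + 1 + 3 + 3 + 3 = 13.
13 ÷ 8 = 1 complete bar with 5 left over.

1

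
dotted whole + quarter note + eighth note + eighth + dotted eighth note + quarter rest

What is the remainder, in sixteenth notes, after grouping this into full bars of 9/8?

One bar of 9/8 = 18 sixteenth notes.
Working in sixteenth notes: dotted whole = 24; quarter note = 4; eighth note = 2; eighth = 2; dotted eighth note = 3; quarter rest = 4.
Total: 24 + 4 + 2 + 2 + 3 + 4 = 39.
39 ÷ 18 = 2 complete bars with 3 sixteenth notes remaining.

3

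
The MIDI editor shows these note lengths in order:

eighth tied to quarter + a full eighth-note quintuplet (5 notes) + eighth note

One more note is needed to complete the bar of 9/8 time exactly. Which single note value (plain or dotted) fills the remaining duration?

The bar of 9/8 = 9 eighth notes.
Convert each value to eighth notes: eighth tied to quarter (eighth + quarter) = 3; a full eighth-note quintuplet (5 notes) (five quintuplet eighths span one half) = 4; eighth note = 1.
Adding: 3 + 4 + 1 = 8.
Remaining: 9 − 8 = 1 eighth note, which is a eighth note.

eighth note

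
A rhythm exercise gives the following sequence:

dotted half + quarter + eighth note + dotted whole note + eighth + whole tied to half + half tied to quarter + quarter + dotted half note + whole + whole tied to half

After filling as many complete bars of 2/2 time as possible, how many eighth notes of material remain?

4

One bar of 2/2 = 8 eighth notes.
In eighth notes: dotted half = 6; quarter = 2; eighth note = 1; dotted whole note = 12; eighth = 1; whole tied to half (whole + half) = 12; half tied to quarter (half + quarter) = 6; quarter = 2; dotted half note = 6; whole = 8; whole tied to half (whole + half) = 12.
Total: 6 + 2 + 1 + 12 + 1 + 12 + 6 + 2 + 6 + 8 + 12 = 68.
68 ÷ 8 = 8 complete bars with 4 eighth notes remaining.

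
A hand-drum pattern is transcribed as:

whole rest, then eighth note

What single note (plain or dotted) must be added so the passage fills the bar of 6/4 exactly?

dotted quarter note

The bar of 6/4 = 12 eighth notes.
Convert each value to eighth notes: whole rest = 8; eighth note = 1.
Adding: 8 + 1 = 9.
Remaining: 12 − 9 = 3 eighth notes, which is a dotted quarter note.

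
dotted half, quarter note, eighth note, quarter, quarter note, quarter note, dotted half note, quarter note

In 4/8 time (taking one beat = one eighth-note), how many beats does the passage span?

One eighth-note beat = 2 sixteenth notes.
In sixteenth notes: dotted half = 12; quarter note = 4; eighth note = 2; quarter = 4; quarter note = 4; quarter note = 4; dotted half note = 12; quarter note = 4.
Sum: 12 + 4 + 2 + 4 + 4 + 4 + 12 + 4 = 46.
46 ÷ 2 = 23 beats.

23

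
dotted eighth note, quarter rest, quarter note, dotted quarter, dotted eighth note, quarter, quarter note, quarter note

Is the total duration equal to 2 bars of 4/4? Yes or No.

One bar of 4/4 = 16 sixteenth notes, so 2 bars = 32.
Each duration in sixteenth notes: dotted eighth note = 3; quarter rest = 4; quarter note = 4; dotted quarter = 6; dotted eighth note = 3; quarter = 4; quarter note = 4; quarter note = 4.
Altogether 3 + 4 + 4 + 6 + 3 + 4 + 4 + 4 = 32.
32 equals 32, so the answer is Yes.

Yes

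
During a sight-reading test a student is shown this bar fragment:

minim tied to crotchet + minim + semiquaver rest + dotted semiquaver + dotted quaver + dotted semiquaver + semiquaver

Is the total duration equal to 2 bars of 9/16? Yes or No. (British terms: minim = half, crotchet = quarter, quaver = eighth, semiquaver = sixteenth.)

No

One bar of 9/16 = 18 thirty-second notes, so 2 bars = 36.
In thirty-second notes: minim tied to crotchet (minim + crotchet) = 24; minim = 16; semiquaver rest = 2; dotted semiquaver = 3; dotted quaver = 6; dotted semiquaver = 3; semiquaver = 2.
Total: 24 + 16 + 2 + 3 + 6 + 3 + 2 = 56.
56 exceeds 36, so the answer is No.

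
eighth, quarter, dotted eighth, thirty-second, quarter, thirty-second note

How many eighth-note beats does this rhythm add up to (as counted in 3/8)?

7

One eighth-note beat = 4 thirty-second notes.
Convert each value to thirty-second notes: eighth = 4; quarter = 8; dotted eighth = 6; thirty-second = 1; quarter = 8; thirty-second note = 1.
Total: 4 + 8 + 6 + 1 + 8 + 1 = 28.
28 ÷ 4 = 7 beats.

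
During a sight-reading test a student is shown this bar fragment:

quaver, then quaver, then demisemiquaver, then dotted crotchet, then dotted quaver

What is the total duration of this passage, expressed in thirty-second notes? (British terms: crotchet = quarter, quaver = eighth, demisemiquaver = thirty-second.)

27

In thirty-second notes: quaver = 4; quaver = 4; demisemiquaver = 1; dotted crotchet = 12; dotted quaver = 6.
Sum: 4 + 4 + 1 + 12 + 6 = 27 thirty-second notes.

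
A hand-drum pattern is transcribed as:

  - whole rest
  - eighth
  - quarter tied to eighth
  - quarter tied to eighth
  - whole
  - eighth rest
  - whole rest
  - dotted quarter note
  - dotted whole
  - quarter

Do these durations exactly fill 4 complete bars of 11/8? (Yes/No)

One bar of 11/8 = 11 eighth notes, so 4 bars = 44.
In eighth notes: whole rest = 8; eighth = 1; quarter tied to eighth (quarter + eighth) = 3; quarter tied to eighth (quarter + eighth) = 3; whole = 8; eighth rest = 1; whole rest = 8; dotted quarter note = 3; dotted whole = 12; quarter = 2.
Sum: 8 + 1 + 3 + 3 + 8 + 1 + 8 + 3 + 12 + 2 = 49.
49 exceeds 44, so the answer is No.

No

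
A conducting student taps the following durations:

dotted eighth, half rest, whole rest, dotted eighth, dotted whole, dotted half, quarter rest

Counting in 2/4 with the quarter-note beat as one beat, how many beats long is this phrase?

One quarter-note beat = 4 sixteenth notes.
Express everything in sixteenth notes: dotted eighth = 3; half rest = 8; whole rest = 16; dotted eighth = 3; dotted whole = 24; dotted half = 12; quarter rest = 4.
Adding: 3 + 8 + 16 + 3 + 24 + 12 + 4 = 70.
70 ÷ 4 = 17.5 beats.

17.5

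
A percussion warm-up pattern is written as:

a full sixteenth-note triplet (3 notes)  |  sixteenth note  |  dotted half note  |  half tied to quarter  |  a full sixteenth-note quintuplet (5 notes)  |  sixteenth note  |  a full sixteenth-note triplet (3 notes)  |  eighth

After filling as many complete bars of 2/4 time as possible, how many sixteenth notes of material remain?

One bar of 2/4 = 8 sixteenth notes.
Working in sixteenth notes: a full sixteenth-note triplet (3 notes) (three triplet sixteenths span one eighth) = 2; sixteenth note = 1; dotted half note = 12; half tied to quarter (half + quarter) = 12; a full sixteenth-note quintuplet (5 notes) (five quintuplet sixteenths span one quarter) = 4; sixteenth note = 1; a full sixteenth-note triplet (3 notes) (three triplet sixteenths span one eighth) = 2; eighth = 2.
Total: 2 + 1 + 12 + 12 + 4 + 1 + 2 + 2 = 36.
36 ÷ 8 = 4 complete bars with 4 sixteenth notes remaining.

4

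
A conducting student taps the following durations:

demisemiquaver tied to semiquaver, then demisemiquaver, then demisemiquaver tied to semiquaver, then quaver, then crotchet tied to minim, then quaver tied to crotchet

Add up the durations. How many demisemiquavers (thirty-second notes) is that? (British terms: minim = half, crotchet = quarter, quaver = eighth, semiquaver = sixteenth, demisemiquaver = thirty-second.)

47

Convert each value to thirty-second notes: demisemiquaver tied to semiquaver (demisemiquaver + semiquaver) = 3; demisemiquaver = 1; demisemiquaver tied to semiquaver (demisemiquaver + semiquaver) = 3; quaver = 4; crotchet tied to minim (crotchet + minim) = 24; quaver tied to crotchet (quaver + crotchet) = 12.
Adding: 3 + 1 + 3 + 4 + 24 + 12 = 47 thirty-second notes.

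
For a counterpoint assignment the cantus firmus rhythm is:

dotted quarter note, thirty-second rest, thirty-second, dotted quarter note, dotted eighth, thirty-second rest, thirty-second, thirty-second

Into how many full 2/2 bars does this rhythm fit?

One bar of 2/2 = 32 thirty-second notes.
In thirty-second notes: dotted quarter note = 12; thirty-second rest = 1; thirty-second = 1; dotted quarter note = 12; dotted eighth = 6; thirty-second rest = 1; thirty-second = 1; thirty-second = 1.
Sum: 12 + 1 + 1 + 12 + 6 + 1 + 1 + 1 = 35.
35 ÷ 32 = 1 complete bar with 3 left over.

1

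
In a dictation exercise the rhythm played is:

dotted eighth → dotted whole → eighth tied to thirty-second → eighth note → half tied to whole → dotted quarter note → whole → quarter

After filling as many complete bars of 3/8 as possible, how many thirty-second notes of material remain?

One bar of 3/8 = 12 thirty-second notes.
Express everything in thirty-second notes: dotted eighth = 6; dotted whole = 48; eighth tied to thirty-second (eighth + thirty-second) = 5; eighth note = 4; half tied to whole (half + whole) = 48; dotted quarter note = 12; whole = 32; quarter = 8.
Total: 6 + 48 + 5 + 4 + 48 + 12 + 32 + 8 = 163.
163 ÷ 12 = 13 complete bars with 7 thirty-second notes remaining.

7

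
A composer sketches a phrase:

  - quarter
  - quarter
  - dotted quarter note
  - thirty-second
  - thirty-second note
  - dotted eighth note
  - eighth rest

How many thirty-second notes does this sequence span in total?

Working in thirty-second notes: quarter = 8; quarter = 8; dotted quarter note = 12; thirty-second = 1; thirty-second note = 1; dotted eighth note = 6; eighth rest = 4.
Total: 8 + 8 + 12 + 1 + 1 + 6 + 4 = 40 thirty-second notes.

40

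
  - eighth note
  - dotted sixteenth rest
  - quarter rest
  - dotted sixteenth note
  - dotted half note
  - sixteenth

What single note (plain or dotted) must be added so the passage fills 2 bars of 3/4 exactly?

2 bars of 3/4 = 48 thirty-second notes.
Convert each value to thirty-second notes: eighth note = 4; dotted sixteenth rest = 3; quarter rest = 8; dotted sixteenth note = 3; dotted half note = 24; sixteenth = 2.
Adding: 4 + 3 + 8 + 3 + 24 + 2 = 44.
Remaining: 48 − 44 = 4 thirty-second notes, which is a eighth note.

eighth note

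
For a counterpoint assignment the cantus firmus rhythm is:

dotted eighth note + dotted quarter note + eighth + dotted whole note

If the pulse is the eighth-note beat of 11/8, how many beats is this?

One eighth-note beat = 2 sixteenth notes.
Working in sixteenth notes: dotted eighth note = 3; dotted quarter note = 6; eighth = 2; dotted whole note = 24.
Adding: 3 + 6 + 2 + 24 = 35.
35 ÷ 2 = 17.5 beats.

17.5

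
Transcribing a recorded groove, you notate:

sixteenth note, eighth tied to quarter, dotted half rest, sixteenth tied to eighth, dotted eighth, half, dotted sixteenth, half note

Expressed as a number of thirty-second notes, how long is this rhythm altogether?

Express everything in thirty-second notes: sixteenth note = 2; eighth tied to quarter (eighth + quarter) = 12; dotted half rest = 24; sixteenth tied to eighth (sixteenth + eighth) = 6; dotted eighth = 6; half = 16; dotted sixteenth = 3; half note = 16.
Adding: 2 + 12 + 24 + 6 + 6 + 16 + 3 + 16 = 85 thirty-second notes.

85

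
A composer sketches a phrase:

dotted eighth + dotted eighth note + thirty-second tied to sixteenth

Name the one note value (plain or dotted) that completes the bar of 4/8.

The bar of 4/8 = 16 thirty-second notes.
Each duration in thirty-second notes: dotted eighth = 6; dotted eighth note = 6; thirty-second tied to sixteenth (thirty-second + sixteenth) = 3.
Total: 6 + 6 + 3 = 15.
Remaining: 16 − 15 = 1 thirty-second note, which is a thirty-second note.

thirty-second note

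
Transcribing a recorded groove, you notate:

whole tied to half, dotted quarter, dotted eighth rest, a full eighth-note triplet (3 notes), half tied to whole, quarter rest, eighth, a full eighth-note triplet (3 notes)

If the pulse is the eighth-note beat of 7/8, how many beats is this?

One eighth-note beat = 2 sixteenth notes.
Working in sixteenth notes: whole tied to half (whole + half) = 24; dotted quarter = 6; dotted eighth rest = 3; a full eighth-note triplet (3 notes) (three triplet eighths span one quarter) = 4; half tied to whole (half + whole) = 24; quarter rest = 4; eighth = 2; a full eighth-note triplet (3 notes) (three triplet eighths span one quarter) = 4.
Adding: 24 + 6 + 3 + 4 + 24 + 4 + 2 + 4 = 71.
71 ÷ 2 = 35.5 beats.

35.5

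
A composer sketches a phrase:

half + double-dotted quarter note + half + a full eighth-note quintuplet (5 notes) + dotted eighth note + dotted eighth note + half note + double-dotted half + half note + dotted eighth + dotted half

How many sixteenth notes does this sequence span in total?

82

Each duration in sixteenth notes: half = 8; double-dotted quarter note = 7; half = 8; a full eighth-note quintuplet (5 notes) (five quintuplet eighths span one half) = 8; dotted eighth note = 3; dotted eighth note = 3; half note = 8; double-dotted half = 14; half note = 8; dotted eighth = 3; dotted half = 12.
Altogether 8 + 7 + 8 + 8 + 3 + 3 + 8 + 14 + 8 + 3 + 12 = 82 sixteenth notes.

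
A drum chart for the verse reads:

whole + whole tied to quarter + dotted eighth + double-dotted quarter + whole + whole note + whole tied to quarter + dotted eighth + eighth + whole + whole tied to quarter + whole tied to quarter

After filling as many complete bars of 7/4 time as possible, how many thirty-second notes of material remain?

38

One bar of 7/4 = 28 sixteenth notes.
Working in sixteenth notes: whole = 16; whole tied to quarter (whole + quarter) = 20; dotted eighth = 3; double-dotted quarter = 7; whole = 16; whole note = 16; whole tied to quarter (whole + quarter) = 20; dotted eighth = 3; eighth = 2; whole = 16; whole tied to quarter (whole + quarter) = 20; whole tied to quarter (whole + quarter) = 20.
Adding: 16 + 20 + 3 + 7 + 16 + 16 + 20 + 3 + 2 + 16 + 20 + 20 = 159.
159 ÷ 28 = 5 complete bars with 19 sixteenth notes remaining = 38 thirty-second notes.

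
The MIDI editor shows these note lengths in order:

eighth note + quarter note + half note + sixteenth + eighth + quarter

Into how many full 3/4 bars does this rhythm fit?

1

One bar of 3/4 = 12 sixteenth notes.
In sixteenth notes: eighth note = 2; quarter note = 4; half note = 8; sixteenth = 1; eighth = 2; quarter = 4.
Total: 2 + 4 + 8 + 1 + 2 + 4 = 21.
21 ÷ 12 = 1 complete bar with 9 left over.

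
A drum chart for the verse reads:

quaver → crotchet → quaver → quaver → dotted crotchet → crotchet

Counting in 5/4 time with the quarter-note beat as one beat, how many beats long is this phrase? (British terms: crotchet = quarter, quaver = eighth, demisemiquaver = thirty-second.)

One quarter-note beat = 2 eighth notes.
Convert each value to eighth notes: quaver = 1; crotchet = 2; quaver = 1; quaver = 1; dotted crotchet = 3; crotchet = 2.
Total: 1 + 2 + 1 + 1 + 3 + 2 = 10.
10 ÷ 2 = 5 beats.

5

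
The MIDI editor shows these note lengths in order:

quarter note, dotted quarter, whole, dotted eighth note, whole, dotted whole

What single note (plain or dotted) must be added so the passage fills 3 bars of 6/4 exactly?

3 bars of 6/4 = 72 sixteenth notes.
Convert each value to sixteenth notes: quarter note = 4; dotted quarter = 6; whole = 16; dotted eighth note = 3; whole = 16; dotted whole = 24.
Altogether 4 + 6 + 16 + 3 + 16 + 24 = 69.
Remaining: 72 − 69 = 3 sixteenth notes, which is a dotted eighth note.

dotted eighth note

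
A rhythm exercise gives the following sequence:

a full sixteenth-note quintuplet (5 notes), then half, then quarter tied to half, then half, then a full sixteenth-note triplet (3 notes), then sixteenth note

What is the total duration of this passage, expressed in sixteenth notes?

In sixteenth notes: a full sixteenth-note quintuplet (5 notes) (five quintuplet sixteenths span one quarter) = 4; half = 8; quarter tied to half (quarter + half) = 12; half = 8; a full sixteenth-note triplet (3 notes) (three triplet sixteenths span one eighth) = 2; sixteenth note = 1.
Total: 4 + 8 + 12 + 8 + 2 + 1 = 35 sixteenth notes.

35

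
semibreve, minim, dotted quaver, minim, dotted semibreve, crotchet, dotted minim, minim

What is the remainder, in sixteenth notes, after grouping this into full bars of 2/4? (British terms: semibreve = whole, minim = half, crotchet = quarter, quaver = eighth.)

3

One bar of 2/4 = 8 sixteenth notes.
Working in sixteenth notes: semibreve = 16; minim = 8; dotted quaver = 3; minim = 8; dotted semibreve = 24; crotchet = 4; dotted minim = 12; minim = 8.
Sum: 16 + 8 + 3 + 8 + 24 + 4 + 12 + 8 = 83.
83 ÷ 8 = 10 complete bars with 3 sixteenth notes remaining.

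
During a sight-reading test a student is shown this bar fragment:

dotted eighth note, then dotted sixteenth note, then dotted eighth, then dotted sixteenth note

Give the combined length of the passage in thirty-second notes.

In thirty-second notes: dotted eighth note = 6; dotted sixteenth note = 3; dotted eighth = 6; dotted sixteenth note = 3.
Total: 6 + 3 + 6 + 3 = 18 thirty-second notes.

18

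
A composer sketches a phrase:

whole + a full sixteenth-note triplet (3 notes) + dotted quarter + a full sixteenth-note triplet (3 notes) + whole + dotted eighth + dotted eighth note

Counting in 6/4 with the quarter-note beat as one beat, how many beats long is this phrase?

12

One quarter-note beat = 4 sixteenth notes.
Express everything in sixteenth notes: whole = 16; a full sixteenth-note triplet (3 notes) (three triplet sixteenths span one eighth) = 2; dotted quarter = 6; a full sixteenth-note triplet (3 notes) (three triplet sixteenths span one eighth) = 2; whole = 16; dotted eighth = 3; dotted eighth note = 3.
Adding: 16 + 2 + 6 + 2 + 16 + 3 + 3 = 48.
48 ÷ 4 = 12 beats.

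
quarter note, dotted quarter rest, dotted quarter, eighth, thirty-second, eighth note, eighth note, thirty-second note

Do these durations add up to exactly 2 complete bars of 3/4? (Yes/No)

No

One bar of 3/4 = 24 thirty-second notes, so 2 bars = 48.
Convert each value to thirty-second notes: quarter note = 8; dotted quarter rest = 12; dotted quarter = 12; eighth = 4; thirty-second = 1; eighth note = 4; eighth note = 4; thirty-second note = 1.
Adding: 8 + 12 + 12 + 4 + 1 + 4 + 4 + 1 = 46.
46 falls short of 48, so the answer is No.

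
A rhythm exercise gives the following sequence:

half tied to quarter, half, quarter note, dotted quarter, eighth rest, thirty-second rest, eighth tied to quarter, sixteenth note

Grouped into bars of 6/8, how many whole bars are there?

3

One bar of 6/8 = 24 thirty-second notes.
In thirty-second notes: half tied to quarter (half + quarter) = 24; half = 16; quarter note = 8; dotted quarter = 12; eighth rest = 4; thirty-second rest = 1; eighth tied to quarter (eighth + quarter) = 12; sixteenth note = 2.
Adding: 24 + 16 + 8 + 12 + 4 + 1 + 12 + 2 = 79.
79 ÷ 24 = 3 complete bars with 7 left over.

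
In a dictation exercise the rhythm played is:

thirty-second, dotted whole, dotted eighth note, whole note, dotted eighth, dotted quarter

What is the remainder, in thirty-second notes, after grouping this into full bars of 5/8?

5

One bar of 5/8 = 20 thirty-second notes.
Each duration in thirty-second notes: thirty-second = 1; dotted whole = 48; dotted eighth note = 6; whole note = 32; dotted eighth = 6; dotted quarter = 12.
Sum: 1 + 48 + 6 + 32 + 6 + 12 = 105.
105 ÷ 20 = 5 complete bars with 5 thirty-second notes remaining.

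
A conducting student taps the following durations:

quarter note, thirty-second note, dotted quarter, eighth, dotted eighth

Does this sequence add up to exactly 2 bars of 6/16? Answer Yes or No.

No

One bar of 6/16 = 12 thirty-second notes, so 2 bars = 24.
Express everything in thirty-second notes: quarter note = 8; thirty-second note = 1; dotted quarter = 12; eighth = 4; dotted eighth = 6.
Adding: 8 + 1 + 12 + 4 + 6 = 31.
31 exceeds 24, so the answer is No.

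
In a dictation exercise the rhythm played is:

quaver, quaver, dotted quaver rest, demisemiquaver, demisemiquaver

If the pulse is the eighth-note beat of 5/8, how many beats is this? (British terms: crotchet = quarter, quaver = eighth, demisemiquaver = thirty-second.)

One eighth-note beat = 4 thirty-second notes.
Each duration in thirty-second notes: quaver = 4; quaver = 4; dotted quaver rest = 6; demisemiquaver = 1; demisemiquaver = 1.
Sum: 4 + 4 + 6 + 1 + 1 = 16.
16 ÷ 4 = 4 beats.

4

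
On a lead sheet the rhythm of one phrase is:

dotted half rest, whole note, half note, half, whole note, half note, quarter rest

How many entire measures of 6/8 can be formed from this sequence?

One bar of 6/8 = 3 quarter notes.
Each duration in quarter notes: dotted half rest = 3; whole note = 4; half note = 2; half = 2; whole note = 4; half note = 2; quarter rest = 1.
Adding: 3 + 4 + 2 + 2 + 4 + 2 + 1 = 18.
18 ÷ 3 = 6 complete bars with 0 left over.

6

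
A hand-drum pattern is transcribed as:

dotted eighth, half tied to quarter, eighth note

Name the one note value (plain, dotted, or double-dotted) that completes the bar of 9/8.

The bar of 9/8 = 18 sixteenth notes.
In sixteenth notes: dotted eighth = 3; half tied to quarter (half + quarter) = 12; eighth note = 2.
Altogether 3 + 12 + 2 = 17.
Remaining: 18 − 17 = 1 sixteenth note, which is a sixteenth note.

sixteenth note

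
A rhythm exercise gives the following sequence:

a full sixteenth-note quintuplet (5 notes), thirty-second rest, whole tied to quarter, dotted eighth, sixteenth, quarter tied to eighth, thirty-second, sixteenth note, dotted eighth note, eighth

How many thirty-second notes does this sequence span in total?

82

In thirty-second notes: a full sixteenth-note quintuplet (5 notes) (five quintuplet sixteenths span one quarter) = 8; thirty-second rest = 1; whole tied to quarter (whole + quarter) = 40; dotted eighth = 6; sixteenth = 2; quarter tied to eighth (quarter + eighth) = 12; thirty-second = 1; sixteenth note = 2; dotted eighth note = 6; eighth = 4.
Adding: 8 + 1 + 40 + 6 + 2 + 12 + 1 + 2 + 6 + 4 = 82 thirty-second notes.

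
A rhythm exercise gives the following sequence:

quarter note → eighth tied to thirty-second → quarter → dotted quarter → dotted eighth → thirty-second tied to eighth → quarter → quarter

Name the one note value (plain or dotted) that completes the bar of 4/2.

eighth note

The bar of 4/2 = 64 thirty-second notes.
Each duration in thirty-second notes: quarter note = 8; eighth tied to thirty-second (eighth + thirty-second) = 5; quarter = 8; dotted quarter = 12; dotted eighth = 6; thirty-second tied to eighth (thirty-second + eighth) = 5; quarter = 8; quarter = 8.
Altogether 8 + 5 + 8 + 12 + 6 + 5 + 8 + 8 = 60.
Remaining: 64 − 60 = 4 thirty-second notes, which is a eighth note.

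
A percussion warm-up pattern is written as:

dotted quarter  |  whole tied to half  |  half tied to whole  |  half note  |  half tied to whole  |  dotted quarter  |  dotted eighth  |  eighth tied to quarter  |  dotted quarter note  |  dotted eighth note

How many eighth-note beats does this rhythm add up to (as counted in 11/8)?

One eighth-note beat = 2 sixteenth notes.
Each duration in sixteenth notes: dotted quarter = 6; whole tied to half (whole + half) = 24; half tied to whole (half + whole) = 24; half note = 8; half tied to whole (half + whole) = 24; dotted quarter = 6; dotted eighth = 3; eighth tied to quarter (eighth + quarter) = 6; dotted quarter note = 6; dotted eighth note = 3.
Adding: 6 + 24 + 24 + 8 + 24 + 6 + 3 + 6 + 6 + 3 = 110.
110 ÷ 2 = 55 beats.

55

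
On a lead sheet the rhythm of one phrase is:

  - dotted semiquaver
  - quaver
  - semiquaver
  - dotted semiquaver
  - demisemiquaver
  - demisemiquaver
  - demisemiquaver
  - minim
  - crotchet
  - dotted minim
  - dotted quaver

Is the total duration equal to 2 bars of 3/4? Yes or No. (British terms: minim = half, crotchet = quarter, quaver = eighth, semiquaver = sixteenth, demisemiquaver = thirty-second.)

No

One bar of 3/4 = 24 thirty-second notes, so 2 bars = 48.
Each duration in thirty-second notes: dotted semiquaver = 3; quaver = 4; semiquaver = 2; dotted semiquaver = 3; demisemiquaver = 1; demisemiquaver = 1; demisemiquaver = 1; minim = 16; crotchet = 8; dotted minim = 24; dotted quaver = 6.
Total: 3 + 4 + 2 + 3 + 1 + 1 + 1 + 16 + 8 + 24 + 6 = 69.
69 exceeds 48, so the answer is No.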